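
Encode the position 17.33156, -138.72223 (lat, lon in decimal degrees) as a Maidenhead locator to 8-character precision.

Shift to the Maidenhead origin (180°W, 90°S): lon 41.27777, lat 107.33156.
Field (20°×10°, letters A–R): 41.27777/20 → 2 → C, 107.33156/10 → 10 → K; chars CK.
Square (2°×1°, digits 0–9): 1.27777/2 → 0, 7.33156/1 → 7; chars 07.
Subsquare (5′×2.5′, letters a–x): 1.27777/0.0833333 → 15 → p, 0.33156/0.0416667 → 7 → h; chars ph.
Extended square (30″×15″, digits 0–9): 0.02777/0.00833333 → 3, 0.03989/0.00416667 → 9; chars 39.

CK07ph39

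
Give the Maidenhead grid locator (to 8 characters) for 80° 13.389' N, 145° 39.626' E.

Offset from 180°W / 90°S: lon 325.66043°, lat 170.22315°.
Field: lon ⌊325.66043/20⌋ = 16 → Q; lat ⌊170.22315/10⌋ = 17 → R.
Square: lon ⌊5.66043/2⌋ = 2; lat ⌊0.22315/1⌋ = 0.
Subsquare: lon ⌊1.66043/0.0833333⌋ = 19 → t; lat ⌊0.22315/0.0416667⌋ = 5 → f.
Extended square: lon ⌊0.07710/0.00833333⌋ = 9; lat ⌊0.01482/0.00416667⌋ = 3.

QR20tf93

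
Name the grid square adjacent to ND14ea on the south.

ND13ex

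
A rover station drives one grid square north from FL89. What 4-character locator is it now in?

Latitude square 9; +1 → 10, wraps to 0, carry into field.
Latitude field L = 11; +1 → 12 = M.
The longitude characters are unchanged.

FM80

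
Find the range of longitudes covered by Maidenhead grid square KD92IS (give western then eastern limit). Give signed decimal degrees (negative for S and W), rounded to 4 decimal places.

38.6667, 38.7500

Field K=10, D=3: +10·20° lon, +3·10° lat → SW at lon 20°, lat -60°.
Square 9, 2: +9·2° lon, +2·1° lat → SW at lon 38°, lat -58°.
Subsquare i=8, s=18: +8·0.0833333° lon, +18·0.0416667° lat → SW at lon 38.6667°, lat -57.25°.
Cell spans 0.0833333° lon × 0.0416667° lat.
west 38.6667, east 38.7500.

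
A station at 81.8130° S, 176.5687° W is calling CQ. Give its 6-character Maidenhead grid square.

Shift to the Maidenhead origin (180°W, 90°S): lon 3.4313, lat 8.1870.
Field (20°×10°, letters A–R): 3.4313/20 → 0 → A, 8.1870/10 → 0 → A; chars AA.
Square (2°×1°, digits 0–9): 3.4313/2 → 1, 8.1870/1 → 8; chars 18.
Subsquare (5′×2.5′, letters a–x): 1.4313/0.0833333 → 17 → r, 0.1870/0.0416667 → 4 → e; chars re.

AA18re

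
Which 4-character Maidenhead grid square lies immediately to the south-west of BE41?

BE30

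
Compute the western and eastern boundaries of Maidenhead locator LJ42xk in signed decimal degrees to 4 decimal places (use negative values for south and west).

Field L=11, J=9: +11·20° lon, +9·10° lat → SW at lon 40°, lat 0°.
Square 4, 2: +4·2° lon, +2·1° lat → SW at lon 48°, lat 2°.
Subsquare x=23, k=10: +23·0.0833333° lon, +10·0.0416667° lat → SW at lon 49.9167°, lat 2.41667°.
Cell spans 0.0833333° lon × 0.0416667° lat.
west 49.9167, east 50.0000.

49.9167, 50.0000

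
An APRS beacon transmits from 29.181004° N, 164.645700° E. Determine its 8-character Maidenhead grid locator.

RL29he73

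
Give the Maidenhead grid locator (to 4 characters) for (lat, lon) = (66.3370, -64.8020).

FP76

Shift to the Maidenhead origin (180°W, 90°S): lon 115.20, lat 156.34.
Field (20°×10°, letters A–R): 115.20/20 → 5 → F, 156.34/10 → 15 → P; chars FP.
Square (2°×1°, digits 0–9): 15.20/2 → 7, 6.34/1 → 6; chars 76.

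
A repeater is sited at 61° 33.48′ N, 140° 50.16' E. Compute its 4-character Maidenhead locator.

Add 180° to longitude and 90° to latitude: 320.84, 151.56.
Field: 320.84/20 → 16 → Q, 151.56/10 → 15 → P; chars QP.
Square: 0.84/2 → 0, 1.56/1 → 1; chars 01.

QP01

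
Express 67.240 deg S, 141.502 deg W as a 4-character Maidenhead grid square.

BC92

Shift to the Maidenhead origin (180°W, 90°S): lon 38.50, lat 22.76.
Field (20°×10°, letters A–R): lon ⌊38.50/20⌋ = 1 → B; lat ⌊22.76/10⌋ = 2 → C.
Square (2°×1°, digits 0–9): lon ⌊18.50/2⌋ = 9; lat ⌊2.76/1⌋ = 2.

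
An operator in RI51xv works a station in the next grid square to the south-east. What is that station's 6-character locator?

RI61au

Longitude subsquare x = 23; +1 → 24, wraps to 0 = a, carry into square.
Longitude square 5; +1 → 6.
Latitude subsquare v = 21; −1 → 20 = u.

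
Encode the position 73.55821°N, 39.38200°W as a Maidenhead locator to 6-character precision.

HQ03hn

Offset from 180°W / 90°S: lon 140.6180°, lat 163.5582°.
Field: lon ⌊140.6180/20⌋ = 7 → H; lat ⌊163.5582/10⌋ = 16 → Q.
Square: lon ⌊0.6180/2⌋ = 0; lat ⌊3.5582/1⌋ = 3.
Subsquare: lon ⌊0.6180/0.0833333⌋ = 7 → h; lat ⌊0.5582/0.0416667⌋ = 13 → n.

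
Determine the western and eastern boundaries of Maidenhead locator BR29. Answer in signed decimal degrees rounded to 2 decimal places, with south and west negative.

-156.00, -154.00

Field B=1, R=17: +1·20° lon, +17·10° lat → SW at lon -160°, lat 80°.
Square 2, 9: +2·2° lon, +9·1° lat → SW at lon -156°, lat 89°.
Cell spans 2° lon × 1° lat.
west -156.00, east -154.00.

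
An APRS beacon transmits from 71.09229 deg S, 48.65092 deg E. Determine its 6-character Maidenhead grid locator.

LB48hv

Offset from 180°W / 90°S: lon 228.6509°, lat 18.9077°.
Field: lon ⌊228.6509/20⌋ = 11 → L; lat ⌊18.9077/10⌋ = 1 → B.
Square: lon ⌊8.6509/2⌋ = 4; lat ⌊8.9077/1⌋ = 8.
Subsquare: lon ⌊0.6509/0.0833333⌋ = 7 → h; lat ⌊0.9077/0.0416667⌋ = 21 → v.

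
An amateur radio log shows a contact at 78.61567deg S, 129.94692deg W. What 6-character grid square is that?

Add 180° to longitude and 90° to latitude: 50.0531, 11.3843.
Field: 50.0531/20 → 2 → C, 11.3843/10 → 1 → B; chars CB.
Square: 10.0531/2 → 5, 1.3843/1 → 1; chars 51.
Subsquare: 0.0531/0.0833333 → 0 → a, 0.3843/0.0416667 → 9 → j; chars aj.

CB51aj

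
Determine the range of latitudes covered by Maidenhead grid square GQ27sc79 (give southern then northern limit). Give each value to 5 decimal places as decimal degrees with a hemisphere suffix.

77.12083° N, 77.12500° N

Field G=6, Q=16: +6·20° lon, +16·10° lat → SW at lon -60°, lat 70°.
Square 2, 7: +2·2° lon, +7·1° lat → SW at lon -56°, lat 77°.
Subsquare s=18, c=2: +18·0.0833333° lon, +2·0.0416667° lat → SW at lon -54.5°, lat 77.0833°.
Extended square 7, 9: +7·0.00833333° lon, +9·0.00416667° lat → SW at lon -54.4417°, lat 77.1208°.
Cell spans 0.00833333° lon × 0.00416667° lat.
south 77.12083° N, north 77.12500° N.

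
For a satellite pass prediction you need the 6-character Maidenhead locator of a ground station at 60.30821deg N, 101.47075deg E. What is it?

Shift to the Maidenhead origin (180°W, 90°S): lon 281.4708, lat 150.3082.
Field: 281.4708/20 → 14 → O, 150.3082/10 → 15 → P; chars OP.
Square: 1.4708/2 → 0, 0.3082/1 → 0; chars 00.
Subsquare: 1.4708/0.0833333 → 17 → r, 0.3082/0.0416667 → 7 → h; chars rh.

OP00rh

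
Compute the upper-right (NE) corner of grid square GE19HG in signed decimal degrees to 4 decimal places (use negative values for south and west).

-40.7083, -57.3333

Field G=6, E=4: +6·20° lon, +4·10° lat → SW at lon -60°, lat -50°.
Square 1, 9: +1·2° lon, +9·1° lat → SW at lon -58°, lat -41°.
Subsquare h=7, g=6: +7·0.0833333° lon, +6·0.0416667° lat → SW at lon -57.4167°, lat -40.75°.
Cell spans 0.0833333° lon × 0.0416667° lat. NE corner is SW corner plus one full cell.
latitude -40.7083, longitude -57.3333.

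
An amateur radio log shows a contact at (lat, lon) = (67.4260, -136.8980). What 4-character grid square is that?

CP17

Shift to the Maidenhead origin (180°W, 90°S): lon 43.10, lat 157.43.
Field (20°×10°, letters A–R): lon ⌊43.10/20⌋ = 2 → C; lat ⌊157.43/10⌋ = 15 → P.
Square (2°×1°, digits 0–9): lon ⌊3.10/2⌋ = 1; lat ⌊7.43/1⌋ = 7.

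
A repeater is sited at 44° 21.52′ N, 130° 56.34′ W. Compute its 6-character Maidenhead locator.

CN44mi

Add 180° to longitude and 90° to latitude: 49.0610, 134.3587.
Field: lon ⌊49.0610/20⌋ = 2 → C; lat ⌊134.3587/10⌋ = 13 → N.
Square: lon ⌊9.0610/2⌋ = 4; lat ⌊4.3587/1⌋ = 4.
Subsquare: lon ⌊1.0610/0.0833333⌋ = 12 → m; lat ⌊0.3587/0.0416667⌋ = 8 → i.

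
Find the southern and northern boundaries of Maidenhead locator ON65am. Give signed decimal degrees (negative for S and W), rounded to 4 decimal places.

Field O=14, N=13: +14·20° lon, +13·10° lat → SW at lon 100°, lat 40°.
Square 6, 5: +6·2° lon, +5·1° lat → SW at lon 112°, lat 45°.
Subsquare a=0, m=12: +0·0.0833333° lon, +12·0.0416667° lat → SW at lon 112°, lat 45.5°.
Cell spans 0.0833333° lon × 0.0416667° lat.
south 45.5000, north 45.5417.

45.5000, 45.5417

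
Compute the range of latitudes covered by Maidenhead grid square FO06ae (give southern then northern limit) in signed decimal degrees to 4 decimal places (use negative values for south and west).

Field F=5, O=14: +5·20° lon, +14·10° lat → SW at lon -80°, lat 50°.
Square 0, 6: +0·2° lon, +6·1° lat → SW at lon -80°, lat 56°.
Subsquare a=0, e=4: +0·0.0833333° lon, +4·0.0416667° lat → SW at lon -80°, lat 56.1667°.
Cell spans 0.0833333° lon × 0.0416667° lat.
south 56.1667, north 56.2083.

56.1667, 56.2083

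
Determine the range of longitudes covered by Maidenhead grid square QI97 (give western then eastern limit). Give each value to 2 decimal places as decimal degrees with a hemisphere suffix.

158.00° E, 160.00° E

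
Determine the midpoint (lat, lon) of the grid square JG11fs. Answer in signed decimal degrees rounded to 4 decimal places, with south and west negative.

-28.2292, 2.4583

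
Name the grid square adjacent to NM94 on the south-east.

OM03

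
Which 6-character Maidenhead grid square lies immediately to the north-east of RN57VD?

RN57we

Longitude subsquare v = 21; +1 → 22 = w.
Latitude subsquare d = 3; +1 → 4 = e.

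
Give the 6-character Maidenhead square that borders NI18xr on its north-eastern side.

NI28as

Longitude subsquare x = 23; +1 → 24, wraps to 0 = a, carry into square.
Longitude square 1; +1 → 2.
Latitude subsquare r = 17; +1 → 18 = s.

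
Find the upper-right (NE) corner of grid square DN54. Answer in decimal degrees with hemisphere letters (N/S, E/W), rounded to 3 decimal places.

45.000° N, 108.000° W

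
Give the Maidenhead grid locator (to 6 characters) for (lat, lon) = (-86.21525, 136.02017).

PA83as

Shift to the Maidenhead origin (180°W, 90°S): lon 316.0202, lat 3.7848.
Field: 316.0202/20 → 15 → P, 3.7848/10 → 0 → A; chars PA.
Square: 16.0202/2 → 8, 3.7848/1 → 3; chars 83.
Subsquare: 0.0202/0.0833333 → 0 → a, 0.7848/0.0416667 → 18 → s; chars as.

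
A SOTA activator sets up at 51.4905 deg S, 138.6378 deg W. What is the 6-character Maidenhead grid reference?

Add 180° to longitude and 90° to latitude: 41.3622, 38.5095.
Field (20°×10°, letters A–R): 41.3622/20 → 2 → C, 38.5095/10 → 3 → D; chars CD.
Square (2°×1°, digits 0–9): 1.3622/2 → 0, 8.5095/1 → 8; chars 08.
Subsquare (5′×2.5′, letters a–x): 1.3622/0.0833333 → 16 → q, 0.5095/0.0416667 → 12 → m; chars qm.

CD08qm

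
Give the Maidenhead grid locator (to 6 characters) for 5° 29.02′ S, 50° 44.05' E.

LI54im

Offset from 180°W / 90°S: lon 230.7342°, lat 84.5163°.
Field (20°×10°, letters A–R): 230.7342/20 → 11 → L, 84.5163/10 → 8 → I; chars LI.
Square (2°×1°, digits 0–9): 10.7342/2 → 5, 4.5163/1 → 4; chars 54.
Subsquare (5′×2.5′, letters a–x): 0.7342/0.0833333 → 8 → i, 0.5163/0.0416667 → 12 → m; chars im.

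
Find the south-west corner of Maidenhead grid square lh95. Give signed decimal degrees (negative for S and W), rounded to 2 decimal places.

-15.00, 58.00

Field L=11, H=7: +11·20° lon, +7·10° lat → SW at lon 40°, lat -20°.
Square 9, 5: +9·2° lon, +5·1° lat → SW at lon 58°, lat -15°.
latitude -15.00, longitude 58.00.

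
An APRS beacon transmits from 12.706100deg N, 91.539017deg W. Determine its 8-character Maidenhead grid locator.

EK42fq59

Offset from 180°W / 90°S: lon 88.46098°, lat 102.70610°.
Field (20°×10°, letters A–R): lon ⌊88.46098/20⌋ = 4 → E; lat ⌊102.70610/10⌋ = 10 → K.
Square (2°×1°, digits 0–9): lon ⌊8.46098/2⌋ = 4; lat ⌊2.70610/1⌋ = 2.
Subsquare (5′×2.5′, letters a–x): lon ⌊0.46098/0.0833333⌋ = 5 → f; lat ⌊0.70610/0.0416667⌋ = 16 → q.
Extended square (30″×15″, digits 0–9): lon ⌊0.04432/0.00833333⌋ = 5; lat ⌊0.03943/0.00416667⌋ = 9.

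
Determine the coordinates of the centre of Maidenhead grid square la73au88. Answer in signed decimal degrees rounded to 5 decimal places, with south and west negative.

-86.13125, 54.07083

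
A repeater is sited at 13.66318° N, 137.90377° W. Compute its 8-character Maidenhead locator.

CK13bp19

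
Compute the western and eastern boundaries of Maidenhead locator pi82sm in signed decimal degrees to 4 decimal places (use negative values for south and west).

137.5000, 137.5833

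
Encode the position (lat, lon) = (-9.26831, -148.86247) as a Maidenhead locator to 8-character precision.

Shift to the Maidenhead origin (180°W, 90°S): lon 31.13753, lat 80.73169.
Field: 31.13753/20 → 1 → B, 80.73169/10 → 8 → I; chars BI.
Square: 11.13753/2 → 5, 0.73169/1 → 0; chars 50.
Subsquare: 1.13753/0.0833333 → 13 → n, 0.73169/0.0416667 → 17 → r; chars nr.
Extended square: 0.05420/0.00833333 → 6, 0.02336/0.00416667 → 5; chars 65.

BI50nr65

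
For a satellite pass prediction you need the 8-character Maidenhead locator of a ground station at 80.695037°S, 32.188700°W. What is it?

Offset from 180°W / 90°S: lon 147.81130°, lat 9.30496°.
Field: lon ⌊147.81130/20⌋ = 7 → H; lat ⌊9.30496/10⌋ = 0 → A.
Square: lon ⌊7.81130/2⌋ = 3; lat ⌊9.30496/1⌋ = 9.
Subsquare: lon ⌊1.81130/0.0833333⌋ = 21 → v; lat ⌊0.30496/0.0416667⌋ = 7 → h.
Extended square: lon ⌊0.06130/0.00833333⌋ = 7; lat ⌊0.01330/0.00416667⌋ = 3.

HA39vh73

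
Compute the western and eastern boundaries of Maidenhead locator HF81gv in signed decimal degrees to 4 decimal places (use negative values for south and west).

-23.5000, -23.4167

Field H=7, F=5: +7·20° lon, +5·10° lat → SW at lon -40°, lat -40°.
Square 8, 1: +8·2° lon, +1·1° lat → SW at lon -24°, lat -39°.
Subsquare g=6, v=21: +6·0.0833333° lon, +21·0.0416667° lat → SW at lon -23.5°, lat -38.125°.
Cell spans 0.0833333° lon × 0.0416667° lat.
west -23.5000, east -23.4167.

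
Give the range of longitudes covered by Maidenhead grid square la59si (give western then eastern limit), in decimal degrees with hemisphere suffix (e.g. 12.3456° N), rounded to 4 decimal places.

51.5000° E, 51.5833° E

Field L=11, A=0: +11·20° lon, +0·10° lat → SW at lon 40°, lat -90°.
Square 5, 9: +5·2° lon, +9·1° lat → SW at lon 50°, lat -81°.
Subsquare s=18, i=8: +18·0.0833333° lon, +8·0.0416667° lat → SW at lon 51.5°, lat -80.6667°.
Cell spans 0.0833333° lon × 0.0416667° lat.
west 51.5000° E, east 51.5833° E.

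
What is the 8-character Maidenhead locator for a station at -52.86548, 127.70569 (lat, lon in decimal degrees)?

PD37ud42

Shift to the Maidenhead origin (180°W, 90°S): lon 307.70569, lat 37.13452.
Field: 307.70569/20 → 15 → P, 37.13452/10 → 3 → D; chars PD.
Square: 7.70569/2 → 3, 7.13452/1 → 7; chars 37.
Subsquare: 1.70569/0.0833333 → 20 → u, 0.13452/0.0416667 → 3 → d; chars ud.
Extended square: 0.03902/0.00833333 → 4, 0.00952/0.00416667 → 2; chars 42.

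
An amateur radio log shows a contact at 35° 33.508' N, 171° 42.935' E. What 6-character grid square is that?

Add 180° to longitude and 90° to latitude: 351.7156, 125.5585.
Field: 351.7156/20 → 17 → R, 125.5585/10 → 12 → M; chars RM.
Square: 11.7156/2 → 5, 5.5585/1 → 5; chars 55.
Subsquare: 1.7156/0.0833333 → 20 → u, 0.5585/0.0416667 → 13 → n; chars un.

RM55un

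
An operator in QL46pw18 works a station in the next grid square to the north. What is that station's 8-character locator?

QL46pw19

Latitude extended square 8; +1 → 9.
The longitude characters are unchanged.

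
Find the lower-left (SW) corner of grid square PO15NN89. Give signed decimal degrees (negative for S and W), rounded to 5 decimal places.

55.57917, 123.15000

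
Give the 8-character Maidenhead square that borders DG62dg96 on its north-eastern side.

Longitude extended square 9; +1 → 10, wraps to 0, carry into subsquare.
Longitude subsquare d = 3; +1 → 4 = e.
Latitude extended square 6; +1 → 7.

DG62eg07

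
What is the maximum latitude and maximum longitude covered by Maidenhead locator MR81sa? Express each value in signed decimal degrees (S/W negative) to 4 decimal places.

81.0417, 77.5833

Field M=12, R=17: +12·20° lon, +17·10° lat → SW at lon 60°, lat 80°.
Square 8, 1: +8·2° lon, +1·1° lat → SW at lon 76°, lat 81°.
Subsquare s=18, a=0: +18·0.0833333° lon, +0·0.0416667° lat → SW at lon 77.5°, lat 81°.
Cell spans 0.0833333° lon × 0.0416667° lat. NE corner is SW corner plus one full cell.
latitude 81.0417, longitude 77.5833.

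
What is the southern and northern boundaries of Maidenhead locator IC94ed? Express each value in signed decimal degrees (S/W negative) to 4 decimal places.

-65.8750, -65.8333

Field I=8, C=2: +8·20° lon, +2·10° lat → SW at lon -20°, lat -70°.
Square 9, 4: +9·2° lon, +4·1° lat → SW at lon -2°, lat -66°.
Subsquare e=4, d=3: +4·0.0833333° lon, +3·0.0416667° lat → SW at lon -1.66667°, lat -65.875°.
Cell spans 0.0833333° lon × 0.0416667° lat.
south -65.8750, north -65.8333.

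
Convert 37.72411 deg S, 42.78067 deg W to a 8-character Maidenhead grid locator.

GF82og66

Add 180° to longitude and 90° to latitude: 137.21933, 52.27589.
Field (20°×10°, letters A–R): 137.21933/20 → 6 → G, 52.27589/10 → 5 → F; chars GF.
Square (2°×1°, digits 0–9): 17.21933/2 → 8, 2.27589/1 → 2; chars 82.
Subsquare (5′×2.5′, letters a–x): 1.21933/0.0833333 → 14 → o, 0.27589/0.0416667 → 6 → g; chars og.
Extended square (30″×15″, digits 0–9): 0.05266/0.00833333 → 6, 0.02589/0.00416667 → 6; chars 66.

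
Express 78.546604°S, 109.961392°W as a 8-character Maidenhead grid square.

DB51ak48

Shift to the Maidenhead origin (180°W, 90°S): lon 70.03861, lat 11.45340.
Field (20°×10°, letters A–R): 70.03861/20 → 3 → D, 11.45340/10 → 1 → B; chars DB.
Square (2°×1°, digits 0–9): 10.03861/2 → 5, 1.45340/1 → 1; chars 51.
Subsquare (5′×2.5′, letters a–x): 0.03861/0.0833333 → 0 → a, 0.45340/0.0416667 → 10 → k; chars ak.
Extended square (30″×15″, digits 0–9): 0.03861/0.00833333 → 4, 0.03673/0.00416667 → 8; chars 48.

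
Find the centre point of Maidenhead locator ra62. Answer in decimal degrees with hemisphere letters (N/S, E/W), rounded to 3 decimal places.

Field R=17, A=0: +17·20° lon, +0·10° lat → SW at lon 160°, lat -90°.
Square 6, 2: +6·2° lon, +2·1° lat → SW at lon 172°, lat -88°.
Cell spans 2° lon × 1° lat. Centre is SW corner plus half of each.
latitude 87.500° S, longitude 173.000° E.

87.500° S, 173.000° E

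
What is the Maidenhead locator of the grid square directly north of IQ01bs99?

IQ01bt90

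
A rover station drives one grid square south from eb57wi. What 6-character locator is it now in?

Latitude subsquare i = 8; −1 → 7 = h.
The longitude characters are unchanged.

EB57wh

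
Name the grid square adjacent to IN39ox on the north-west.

Longitude subsquare o = 14; −1 → 13 = n.
Latitude subsquare x = 23; +1 → 24, wraps to 0 = a, carry into square.
Latitude square 9; +1 → 10, wraps to 0, carry into field.
Latitude field N = 13; +1 → 14 = O.

IO30na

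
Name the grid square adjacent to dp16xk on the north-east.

DP26al

Longitude subsquare x = 23; +1 → 24, wraps to 0 = a, carry into square.
Longitude square 1; +1 → 2.
Latitude subsquare k = 10; +1 → 11 = l.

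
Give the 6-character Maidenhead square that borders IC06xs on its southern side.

IC06xr

Latitude subsquare s = 18; −1 → 17 = r.
The longitude characters are unchanged.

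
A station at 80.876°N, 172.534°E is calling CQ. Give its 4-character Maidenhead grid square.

Offset from 180°W / 90°S: lon 352.53°, lat 170.88°.
Field (20°×10°, letters A–R): 352.53/20 → 17 → R, 170.88/10 → 17 → R; chars RR.
Square (2°×1°, digits 0–9): 12.53/2 → 6, 0.88/1 → 0; chars 60.

RR60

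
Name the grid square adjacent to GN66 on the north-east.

Longitude square 6; +1 → 7.
Latitude square 6; +1 → 7.

GN77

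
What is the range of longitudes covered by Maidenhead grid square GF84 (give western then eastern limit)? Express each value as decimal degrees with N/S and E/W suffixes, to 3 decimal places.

Field G=6, F=5: +6·20° lon, +5·10° lat → SW at lon -60°, lat -40°.
Square 8, 4: +8·2° lon, +4·1° lat → SW at lon -44°, lat -36°.
Cell spans 2° lon × 1° lat.
west 44.000° W, east 42.000° W.

44.000° W, 42.000° W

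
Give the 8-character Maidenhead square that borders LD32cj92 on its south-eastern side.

LD32dj01

Longitude extended square 9; +1 → 10, wraps to 0, carry into subsquare.
Longitude subsquare c = 2; +1 → 3 = d.
Latitude extended square 2; −1 → 1.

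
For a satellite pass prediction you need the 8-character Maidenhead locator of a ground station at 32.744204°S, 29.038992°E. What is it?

KF47mg41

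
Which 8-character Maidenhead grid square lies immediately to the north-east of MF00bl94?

Longitude extended square 9; +1 → 10, wraps to 0, carry into subsquare.
Longitude subsquare b = 1; +1 → 2 = c.
Latitude extended square 4; +1 → 5.

MF00cl05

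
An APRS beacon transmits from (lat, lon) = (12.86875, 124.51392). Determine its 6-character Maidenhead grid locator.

Offset from 180°W / 90°S: lon 304.5139°, lat 102.8688°.
Field: lon ⌊304.5139/20⌋ = 15 → P; lat ⌊102.8688/10⌋ = 10 → K.
Square: lon ⌊4.5139/2⌋ = 2; lat ⌊2.8688/1⌋ = 2.
Subsquare: lon ⌊0.5139/0.0833333⌋ = 6 → g; lat ⌊0.8688/0.0416667⌋ = 20 → u.

PK22gu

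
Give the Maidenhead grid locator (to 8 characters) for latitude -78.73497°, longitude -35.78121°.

HB21cg63

Offset from 180°W / 90°S: lon 144.21879°, lat 11.26503°.
Field: 144.21879/20 → 7 → H, 11.26503/10 → 1 → B; chars HB.
Square: 4.21879/2 → 2, 1.26503/1 → 1; chars 21.
Subsquare: 0.21879/0.0833333 → 2 → c, 0.26503/0.0416667 → 6 → g; chars cg.
Extended square: 0.05212/0.00833333 → 6, 0.01503/0.00416667 → 3; chars 63.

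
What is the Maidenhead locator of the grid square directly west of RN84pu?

Longitude subsquare p = 15; −1 → 14 = o.
The latitude characters are unchanged.

RN84ou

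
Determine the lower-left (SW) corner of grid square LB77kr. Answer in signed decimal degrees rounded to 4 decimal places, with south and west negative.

-72.2917, 54.8333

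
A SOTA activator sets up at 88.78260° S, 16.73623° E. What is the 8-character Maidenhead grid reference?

JA81if82

Shift to the Maidenhead origin (180°W, 90°S): lon 196.73623, lat 1.21740.
Field: 196.73623/20 → 9 → J, 1.21740/10 → 0 → A; chars JA.
Square: 16.73623/2 → 8, 1.21740/1 → 1; chars 81.
Subsquare: 0.73623/0.0833333 → 8 → i, 0.21740/0.0416667 → 5 → f; chars if.
Extended square: 0.06956/0.00833333 → 8, 0.00907/0.00416667 → 2; chars 82.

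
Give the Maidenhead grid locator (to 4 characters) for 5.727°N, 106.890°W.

DJ65

Offset from 180°W / 90°S: lon 73.11°, lat 95.73°.
Field (20°×10°, letters A–R): lon ⌊73.11/20⌋ = 3 → D; lat ⌊95.73/10⌋ = 9 → J.
Square (2°×1°, digits 0–9): lon ⌊13.11/2⌋ = 6; lat ⌊5.73/1⌋ = 5.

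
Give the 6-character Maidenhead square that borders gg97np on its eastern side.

Longitude subsquare n = 13; +1 → 14 = o.
The latitude characters are unchanged.

GG97op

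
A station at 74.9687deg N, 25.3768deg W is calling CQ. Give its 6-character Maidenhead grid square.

HQ74hx

Add 180° to longitude and 90° to latitude: 154.6232, 164.9687.
Field: 154.6232/20 → 7 → H, 164.9687/10 → 16 → Q; chars HQ.
Square: 14.6232/2 → 7, 4.9687/1 → 4; chars 74.
Subsquare: 0.6232/0.0833333 → 7 → h, 0.9687/0.0416667 → 23 → x; chars hx.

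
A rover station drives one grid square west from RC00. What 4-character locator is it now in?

QC90

Longitude square 0; −1 → -1, wraps to 9, carry into field.
Longitude field R = 17; −1 → 16 = Q.
The latitude characters are unchanged.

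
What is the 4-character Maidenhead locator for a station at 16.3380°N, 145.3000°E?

Shift to the Maidenhead origin (180°W, 90°S): lon 325.30, lat 106.34.
Field: 325.30/20 → 16 → Q, 106.34/10 → 10 → K; chars QK.
Square: 5.30/2 → 2, 6.34/1 → 6; chars 26.

QK26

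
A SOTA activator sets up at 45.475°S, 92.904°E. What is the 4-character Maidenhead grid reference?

Offset from 180°W / 90°S: lon 272.90°, lat 44.52°.
Field: 272.90/20 → 13 → N, 44.52/10 → 4 → E; chars NE.
Square: 12.90/2 → 6, 4.52/1 → 4; chars 64.

NE64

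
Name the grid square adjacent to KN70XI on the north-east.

Longitude subsquare x = 23; +1 → 24, wraps to 0 = a, carry into square.
Longitude square 7; +1 → 8.
Latitude subsquare i = 8; +1 → 9 = j.

KN80aj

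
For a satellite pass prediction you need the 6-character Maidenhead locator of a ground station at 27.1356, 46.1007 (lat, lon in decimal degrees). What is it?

LL37bd

Offset from 180°W / 90°S: lon 226.1007°, lat 117.1356°.
Field: 226.1007/20 → 11 → L, 117.1356/10 → 11 → L; chars LL.
Square: 6.1007/2 → 3, 7.1356/1 → 7; chars 37.
Subsquare: 0.1007/0.0833333 → 1 → b, 0.1356/0.0416667 → 3 → d; chars bd.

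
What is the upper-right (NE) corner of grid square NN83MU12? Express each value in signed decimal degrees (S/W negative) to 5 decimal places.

Field N=13, N=13: +13·20° lon, +13·10° lat → SW at lon 80°, lat 40°.
Square 8, 3: +8·2° lon, +3·1° lat → SW at lon 96°, lat 43°.
Subsquare m=12, u=20: +12·0.0833333° lon, +20·0.0416667° lat → SW at lon 97°, lat 43.8333°.
Extended square 1, 2: +1·0.00833333° lon, +2·0.00416667° lat → SW at lon 97.0083°, lat 43.8417°.
Cell spans 0.00833333° lon × 0.00416667° lat. NE corner is SW corner plus one full cell.
latitude 43.84583, longitude 97.01667.

43.84583, 97.01667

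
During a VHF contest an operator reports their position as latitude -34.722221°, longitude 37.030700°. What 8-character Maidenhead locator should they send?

KF85mg36

Shift to the Maidenhead origin (180°W, 90°S): lon 217.03070, lat 55.27778.
Field (20°×10°, letters A–R): 217.03070/20 → 10 → K, 55.27778/10 → 5 → F; chars KF.
Square (2°×1°, digits 0–9): 17.03070/2 → 8, 5.27778/1 → 5; chars 85.
Subsquare (5′×2.5′, letters a–x): 1.03070/0.0833333 → 12 → m, 0.27778/0.0416667 → 6 → g; chars mg.
Extended square (30″×15″, digits 0–9): 0.03070/0.00833333 → 3, 0.02778/0.00416667 → 6; chars 36.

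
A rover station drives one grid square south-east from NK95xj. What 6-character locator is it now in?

OK05ai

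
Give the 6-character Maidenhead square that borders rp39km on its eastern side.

RP39lm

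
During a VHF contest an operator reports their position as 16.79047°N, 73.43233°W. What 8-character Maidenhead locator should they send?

FK36gs89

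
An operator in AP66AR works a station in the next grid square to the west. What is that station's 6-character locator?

Longitude subsquare a = 0; −1 → -1, wraps to 23 = x, carry into square.
Longitude square 6; −1 → 5.
The latitude characters are unchanged.

AP56xr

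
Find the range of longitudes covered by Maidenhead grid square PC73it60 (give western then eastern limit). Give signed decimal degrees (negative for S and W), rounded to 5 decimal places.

Field P=15, C=2: +15·20° lon, +2·10° lat → SW at lon 120°, lat -70°.
Square 7, 3: +7·2° lon, +3·1° lat → SW at lon 134°, lat -67°.
Subsquare i=8, t=19: +8·0.0833333° lon, +19·0.0416667° lat → SW at lon 134.667°, lat -66.2083°.
Extended square 6, 0: +6·0.00833333° lon, +0·0.00416667° lat → SW at lon 134.717°, lat -66.2083°.
Cell spans 0.00833333° lon × 0.00416667° lat.
west 134.71667, east 134.72500.

134.71667, 134.72500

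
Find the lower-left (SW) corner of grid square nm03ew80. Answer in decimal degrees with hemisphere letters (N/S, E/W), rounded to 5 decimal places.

Field N=13, M=12: +13·20° lon, +12·10° lat → SW at lon 80°, lat 30°.
Square 0, 3: +0·2° lon, +3·1° lat → SW at lon 80°, lat 33°.
Subsquare e=4, w=22: +4·0.0833333° lon, +22·0.0416667° lat → SW at lon 80.3333°, lat 33.9167°.
Extended square 8, 0: +8·0.00833333° lon, +0·0.00416667° lat → SW at lon 80.4°, lat 33.9167°.
latitude 33.91667° N, longitude 80.40000° E.

33.91667° N, 80.40000° E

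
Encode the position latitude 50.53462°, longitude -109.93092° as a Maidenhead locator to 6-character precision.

DO50am

Offset from 180°W / 90°S: lon 70.0691°, lat 140.5346°.
Field: 70.0691/20 → 3 → D, 140.5346/10 → 14 → O; chars DO.
Square: 10.0691/2 → 5, 0.5346/1 → 0; chars 50.
Subsquare: 0.0691/0.0833333 → 0 → a, 0.5346/0.0416667 → 12 → m; chars am.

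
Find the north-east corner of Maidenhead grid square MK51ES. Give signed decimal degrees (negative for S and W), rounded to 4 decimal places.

11.7917, 70.4167

Field M=12, K=10: +12·20° lon, +10·10° lat → SW at lon 60°, lat 10°.
Square 5, 1: +5·2° lon, +1·1° lat → SW at lon 70°, lat 11°.
Subsquare e=4, s=18: +4·0.0833333° lon, +18·0.0416667° lat → SW at lon 70.3333°, lat 11.75°.
Cell spans 0.0833333° lon × 0.0416667° lat. NE corner is SW corner plus one full cell.
latitude 11.7917, longitude 70.4167.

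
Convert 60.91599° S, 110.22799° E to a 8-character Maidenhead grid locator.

Add 180° to longitude and 90° to latitude: 290.22799, 29.08401.
Field (20°×10°, letters A–R): lon ⌊290.22799/20⌋ = 14 → O; lat ⌊29.08401/10⌋ = 2 → C.
Square (2°×1°, digits 0–9): lon ⌊10.22799/2⌋ = 5; lat ⌊9.08401/1⌋ = 9.
Subsquare (5′×2.5′, letters a–x): lon ⌊0.22799/0.0833333⌋ = 2 → c; lat ⌊0.08401/0.0416667⌋ = 2 → c.
Extended square (30″×15″, digits 0–9): lon ⌊0.06132/0.00833333⌋ = 7; lat ⌊0.00068/0.00416667⌋ = 0.

OC59cc70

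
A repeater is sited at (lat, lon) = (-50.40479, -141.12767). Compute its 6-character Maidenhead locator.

BD99ko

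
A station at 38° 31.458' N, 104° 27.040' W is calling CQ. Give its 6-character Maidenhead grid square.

Offset from 180°W / 90°S: lon 75.5493°, lat 128.5243°.
Field: lon ⌊75.5493/20⌋ = 3 → D; lat ⌊128.5243/10⌋ = 12 → M.
Square: lon ⌊15.5493/2⌋ = 7; lat ⌊8.5243/1⌋ = 8.
Subsquare: lon ⌊1.5493/0.0833333⌋ = 18 → s; lat ⌊0.5243/0.0416667⌋ = 12 → m.

DM78sm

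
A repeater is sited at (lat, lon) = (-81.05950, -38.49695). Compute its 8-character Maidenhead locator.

HA08sw05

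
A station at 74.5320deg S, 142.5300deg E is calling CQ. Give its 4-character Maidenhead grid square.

Shift to the Maidenhead origin (180°W, 90°S): lon 322.53, lat 15.47.
Field: 322.53/20 → 16 → Q, 15.47/10 → 1 → B; chars QB.
Square: 2.53/2 → 1, 5.47/1 → 5; chars 15.

QB15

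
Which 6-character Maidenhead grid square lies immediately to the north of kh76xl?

Latitude subsquare l = 11; +1 → 12 = m.
The longitude characters are unchanged.

KH76xm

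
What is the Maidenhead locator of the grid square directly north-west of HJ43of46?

HJ43of37

Longitude extended square 4; −1 → 3.
Latitude extended square 6; +1 → 7.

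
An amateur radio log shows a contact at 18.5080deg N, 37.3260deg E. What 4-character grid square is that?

KK88

Shift to the Maidenhead origin (180°W, 90°S): lon 217.33, lat 108.51.
Field: lon ⌊217.33/20⌋ = 10 → K; lat ⌊108.51/10⌋ = 10 → K.
Square: lon ⌊17.33/2⌋ = 8; lat ⌊8.51/1⌋ = 8.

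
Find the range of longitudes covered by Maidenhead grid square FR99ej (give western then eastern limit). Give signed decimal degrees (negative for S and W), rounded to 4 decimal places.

-61.6667, -61.5833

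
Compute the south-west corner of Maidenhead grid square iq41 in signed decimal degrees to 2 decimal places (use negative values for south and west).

71.00, -12.00

Field I=8, Q=16: +8·20° lon, +16·10° lat → SW at lon -20°, lat 70°.
Square 4, 1: +4·2° lon, +1·1° lat → SW at lon -12°, lat 71°.
latitude 71.00, longitude -12.00.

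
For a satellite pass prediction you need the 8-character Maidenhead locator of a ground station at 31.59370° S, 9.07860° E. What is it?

JF48mj97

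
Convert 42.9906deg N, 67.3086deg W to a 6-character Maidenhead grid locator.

FN62ix

Shift to the Maidenhead origin (180°W, 90°S): lon 112.6914, lat 132.9906.
Field: 112.6914/20 → 5 → F, 132.9906/10 → 13 → N; chars FN.
Square: 12.6914/2 → 6, 2.9906/1 → 2; chars 62.
Subsquare: 0.6914/0.0833333 → 8 → i, 0.9906/0.0416667 → 23 → x; chars ix.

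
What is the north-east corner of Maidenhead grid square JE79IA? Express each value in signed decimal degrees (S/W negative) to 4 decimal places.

-40.9583, 14.7500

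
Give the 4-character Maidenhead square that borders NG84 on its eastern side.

NG94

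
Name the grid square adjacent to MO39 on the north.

MP30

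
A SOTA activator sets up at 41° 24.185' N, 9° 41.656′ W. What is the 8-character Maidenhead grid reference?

IN51dj66

Shift to the Maidenhead origin (180°W, 90°S): lon 170.30573, lat 131.40308.
Field: 170.30573/20 → 8 → I, 131.40308/10 → 13 → N; chars IN.
Square: 10.30573/2 → 5, 1.40308/1 → 1; chars 51.
Subsquare: 0.30573/0.0833333 → 3 → d, 0.40308/0.0416667 → 9 → j; chars dj.
Extended square: 0.05573/0.00833333 → 6, 0.02808/0.00416667 → 6; chars 66.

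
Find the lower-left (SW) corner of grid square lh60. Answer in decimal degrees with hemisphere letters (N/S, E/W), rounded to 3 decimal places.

20.000° S, 52.000° E

Field L=11, H=7: +11·20° lon, +7·10° lat → SW at lon 40°, lat -20°.
Square 6, 0: +6·2° lon, +0·1° lat → SW at lon 52°, lat -20°.
latitude 20.000° S, longitude 52.000° E.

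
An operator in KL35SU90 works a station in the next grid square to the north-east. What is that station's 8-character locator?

Longitude extended square 9; +1 → 10, wraps to 0, carry into subsquare.
Longitude subsquare s = 18; +1 → 19 = t.
Latitude extended square 0; +1 → 1.

KL35tu01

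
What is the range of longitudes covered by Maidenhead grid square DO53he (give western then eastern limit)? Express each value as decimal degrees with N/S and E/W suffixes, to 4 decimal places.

109.4167° W, 109.3333° W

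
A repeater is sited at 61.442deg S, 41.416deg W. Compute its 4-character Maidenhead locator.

GC98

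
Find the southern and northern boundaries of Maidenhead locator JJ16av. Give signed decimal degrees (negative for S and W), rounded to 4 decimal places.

6.8750, 6.9167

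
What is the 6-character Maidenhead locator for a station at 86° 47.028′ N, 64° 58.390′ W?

FR76ms

Offset from 180°W / 90°S: lon 115.0268°, lat 176.7838°.
Field: lon ⌊115.0268/20⌋ = 5 → F; lat ⌊176.7838/10⌋ = 17 → R.
Square: lon ⌊15.0268/2⌋ = 7; lat ⌊6.7838/1⌋ = 6.
Subsquare: lon ⌊1.0268/0.0833333⌋ = 12 → m; lat ⌊0.7838/0.0416667⌋ = 18 → s.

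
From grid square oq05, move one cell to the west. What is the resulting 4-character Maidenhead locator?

NQ95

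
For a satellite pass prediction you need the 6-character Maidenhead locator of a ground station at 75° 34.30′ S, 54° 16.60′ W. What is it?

GB24uk

Offset from 180°W / 90°S: lon 125.7233°, lat 14.4283°.
Field (20°×10°, letters A–R): lon ⌊125.7233/20⌋ = 6 → G; lat ⌊14.4283/10⌋ = 1 → B.
Square (2°×1°, digits 0–9): lon ⌊5.7233/2⌋ = 2; lat ⌊4.4283/1⌋ = 4.
Subsquare (5′×2.5′, letters a–x): lon ⌊1.7233/0.0833333⌋ = 20 → u; lat ⌊0.4283/0.0416667⌋ = 10 → k.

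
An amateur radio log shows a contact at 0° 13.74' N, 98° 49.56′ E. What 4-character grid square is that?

NJ90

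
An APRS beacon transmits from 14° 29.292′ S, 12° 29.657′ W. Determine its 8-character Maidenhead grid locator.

IH35sm02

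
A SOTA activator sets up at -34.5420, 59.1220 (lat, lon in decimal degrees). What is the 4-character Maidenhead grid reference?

LF95

Add 180° to longitude and 90° to latitude: 239.12, 55.46.
Field (20°×10°, letters A–R): 239.12/20 → 11 → L, 55.46/10 → 5 → F; chars LF.
Square (2°×1°, digits 0–9): 19.12/2 → 9, 5.46/1 → 5; chars 95.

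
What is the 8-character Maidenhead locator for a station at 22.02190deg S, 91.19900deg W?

EG47jx64

Add 180° to longitude and 90° to latitude: 88.80100, 67.97810.
Field: lon ⌊88.80100/20⌋ = 4 → E; lat ⌊67.97810/10⌋ = 6 → G.
Square: lon ⌊8.80100/2⌋ = 4; lat ⌊7.97810/1⌋ = 7.
Subsquare: lon ⌊0.80100/0.0833333⌋ = 9 → j; lat ⌊0.97810/0.0416667⌋ = 23 → x.
Extended square: lon ⌊0.05100/0.00833333⌋ = 6; lat ⌊0.01977/0.00416667⌋ = 4.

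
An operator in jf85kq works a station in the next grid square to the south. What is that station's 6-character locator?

Latitude subsquare q = 16; −1 → 15 = p.
The longitude characters are unchanged.

JF85kp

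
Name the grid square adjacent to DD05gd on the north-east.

Longitude subsquare g = 6; +1 → 7 = h.
Latitude subsquare d = 3; +1 → 4 = e.

DD05he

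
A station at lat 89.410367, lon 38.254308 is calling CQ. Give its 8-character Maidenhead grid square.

Offset from 180°W / 90°S: lon 218.25431°, lat 179.41037°.
Field (20°×10°, letters A–R): 218.25431/20 → 10 → K, 179.41037/10 → 17 → R; chars KR.
Square (2°×1°, digits 0–9): 18.25431/2 → 9, 9.41037/1 → 9; chars 99.
Subsquare (5′×2.5′, letters a–x): 0.25431/0.0833333 → 3 → d, 0.41037/0.0416667 → 9 → j; chars dj.
Extended square (30″×15″, digits 0–9): 0.00431/0.00833333 → 0, 0.03537/0.00416667 → 8; chars 08.

KR99dj08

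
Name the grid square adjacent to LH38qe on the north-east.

LH38rf

Longitude subsquare q = 16; +1 → 17 = r.
Latitude subsquare e = 4; +1 → 5 = f.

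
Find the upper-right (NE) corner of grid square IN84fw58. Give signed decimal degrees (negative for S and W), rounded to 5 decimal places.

44.95417, -3.53333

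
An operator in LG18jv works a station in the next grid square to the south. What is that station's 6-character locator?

Latitude subsquare v = 21; −1 → 20 = u.
The longitude characters are unchanged.

LG18ju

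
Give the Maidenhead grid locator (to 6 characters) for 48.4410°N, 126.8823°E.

Offset from 180°W / 90°S: lon 306.8823°, lat 138.4410°.
Field: 306.8823/20 → 15 → P, 138.4410/10 → 13 → N; chars PN.
Square: 6.8823/2 → 3, 8.4410/1 → 8; chars 38.
Subsquare: 0.8823/0.0833333 → 10 → k, 0.4410/0.0416667 → 10 → k; chars kk.

PN38kk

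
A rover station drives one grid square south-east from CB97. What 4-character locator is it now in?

DB06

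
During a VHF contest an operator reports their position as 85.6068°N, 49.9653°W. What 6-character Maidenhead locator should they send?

GR55ao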